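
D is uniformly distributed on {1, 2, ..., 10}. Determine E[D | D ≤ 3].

Given D ≤ 3, D is equally likely to be any of {1, 2, 3}.
E[D | D ≤ 3] = (1 + 2 + 3) / 3 = 2.

2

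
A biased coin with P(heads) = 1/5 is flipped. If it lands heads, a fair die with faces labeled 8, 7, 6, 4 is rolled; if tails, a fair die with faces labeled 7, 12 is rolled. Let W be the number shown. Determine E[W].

E[W | heads] = (8+7+6+4)/4 = 25/4.
E[W | tails] = (7+12)/2 = 19/2.
E[W] = (1/5)·(25/4) + (4/5)·(19/2) = 177/20.

177/20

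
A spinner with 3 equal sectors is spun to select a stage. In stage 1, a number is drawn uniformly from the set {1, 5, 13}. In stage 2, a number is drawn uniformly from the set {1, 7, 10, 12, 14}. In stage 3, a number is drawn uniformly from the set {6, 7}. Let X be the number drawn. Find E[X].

E[X | stage 1] = (1+5+13)/3 = 19/3.
E[X | stage 2] = (1+7+10+12+14)/5 = 44/5.
E[X | stage 3] = (6+7)/2 = 13/2.
By the law of total expectation,
E[X] = (1/3)·(19/3) + (1/3)·(44/5) + (1/3)·(13/2) = 649/90.

649/90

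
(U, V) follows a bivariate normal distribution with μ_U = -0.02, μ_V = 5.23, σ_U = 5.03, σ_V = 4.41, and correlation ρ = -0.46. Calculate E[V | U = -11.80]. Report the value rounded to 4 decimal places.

9.9809

For a bivariate normal, E[V | U=x] = μ_V + ρ·(σ_V/σ_U)·(x − μ_U).
E[V | U=-11.80] = 5.23 + (-0.46)·(4.41/5.03)·(-11.80 − (-0.02)) = 5.23 + (-0.4033)·(-11.78) = 9.9809.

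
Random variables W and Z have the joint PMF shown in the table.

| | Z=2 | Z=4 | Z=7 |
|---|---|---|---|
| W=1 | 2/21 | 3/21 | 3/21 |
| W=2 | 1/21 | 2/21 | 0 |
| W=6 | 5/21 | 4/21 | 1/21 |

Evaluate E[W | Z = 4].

P(Z = 4) = 3/7.
Σ W·P over the event = 1·(3/21) + 2·(2/21) + 6·(4/21) = 31/21.
E[W | Z = 4] = (31/21) / (3/7) = 31/9.

31/9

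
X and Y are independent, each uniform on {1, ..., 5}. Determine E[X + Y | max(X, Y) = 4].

44/7

Outcomes with max(X, Y) = 4: (1,4), (2,4), (3,4), (4,1), (4,2), (4,3), (4,4), each with probability 1/25.
E[X + Y | max(X, Y) = 4] = (5 + 6 + 7 + 5 + 6 + 7 + 8) / 7 = 44/7.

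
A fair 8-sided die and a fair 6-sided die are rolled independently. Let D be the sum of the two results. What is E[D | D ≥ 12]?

38/3

P(D ≥ 12) = 1/8.
Σ over the event: 12·1/16 + 13·1/24 + 14·1/48 = 19/12.
E[D | D ≥ 12] = (19/12) / (1/8) = 38/3.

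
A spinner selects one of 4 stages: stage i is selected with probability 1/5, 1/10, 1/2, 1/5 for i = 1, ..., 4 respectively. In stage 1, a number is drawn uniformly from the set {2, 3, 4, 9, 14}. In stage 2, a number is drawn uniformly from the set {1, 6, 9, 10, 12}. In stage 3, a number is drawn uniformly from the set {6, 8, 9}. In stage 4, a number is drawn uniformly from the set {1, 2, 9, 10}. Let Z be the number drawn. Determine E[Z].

E[Z | stage 1] = (2+3+4+9+14)/5 = 32/5.
E[Z | stage 2] = (1+6+9+10+12)/5 = 38/5.
E[Z | stage 3] = (6+8+9)/3 = 23/3.
E[Z | stage 4] = (1+2+9+10)/4 = 11/2.
E[Z] = (1/5)·(32/5) + (1/10)·(38/5) + (1/2)·(23/3) + (1/5)·(11/2) = 523/75.

523/75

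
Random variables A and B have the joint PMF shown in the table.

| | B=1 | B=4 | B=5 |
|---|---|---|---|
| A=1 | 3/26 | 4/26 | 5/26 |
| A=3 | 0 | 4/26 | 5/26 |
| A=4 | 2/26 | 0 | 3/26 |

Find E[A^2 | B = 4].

P(B = 4) = 4/13.
Σ A^2·P over the event = 1·(4/26) + 9·(4/26) = 20/13.
E[A^2 | B = 4] = (20/13) / (4/13) = 5.

5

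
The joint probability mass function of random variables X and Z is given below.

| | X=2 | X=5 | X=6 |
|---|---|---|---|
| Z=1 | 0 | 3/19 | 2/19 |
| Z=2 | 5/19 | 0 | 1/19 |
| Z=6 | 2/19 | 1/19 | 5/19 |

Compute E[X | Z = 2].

8/3

P(Z = 2) = 6/19.
Σ X·P over the event = 2·(5/19) + 6·(1/19) = 16/19.
E[X | Z = 2] = (16/19) / (6/19) = 8/3.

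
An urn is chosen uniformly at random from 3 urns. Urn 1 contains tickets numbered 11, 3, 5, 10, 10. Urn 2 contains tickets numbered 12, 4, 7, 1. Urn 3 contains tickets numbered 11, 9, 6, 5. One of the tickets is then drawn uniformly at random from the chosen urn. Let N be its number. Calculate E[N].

431/60

E[N | urn 1] = (11+3+5+10+10)/5 = 39/5.
E[N | urn 2] = (12+4+7+1)/4 = 6.
E[N | urn 3] = (11+9+6+5)/4 = 31/4.
By the law of total expectation,
E[N] = (1/3)·(39/5) + (1/3)·(6) + (1/3)·(31/4) = 431/60.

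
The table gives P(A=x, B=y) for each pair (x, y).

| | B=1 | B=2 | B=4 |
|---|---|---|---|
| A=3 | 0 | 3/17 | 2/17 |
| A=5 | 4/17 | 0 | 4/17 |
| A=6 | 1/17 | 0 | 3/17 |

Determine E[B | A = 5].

P(A = 5) = 8/17.
Summing B·P(A=x,B=y) over the conditioning event gives 20/17.
E[B | A = 5] = (20/17) / (8/17) = 5/2.

5/2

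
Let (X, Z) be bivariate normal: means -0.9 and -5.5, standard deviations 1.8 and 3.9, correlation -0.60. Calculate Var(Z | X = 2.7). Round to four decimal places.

9.7344

For a bivariate normal, Var(Z | X=x) = σ_Z²(1 − ρ²).
Var(Z | X=2.7) = (3.9)²·(1 − (-0.60)²) = 15.21·0.64 = 9.7344.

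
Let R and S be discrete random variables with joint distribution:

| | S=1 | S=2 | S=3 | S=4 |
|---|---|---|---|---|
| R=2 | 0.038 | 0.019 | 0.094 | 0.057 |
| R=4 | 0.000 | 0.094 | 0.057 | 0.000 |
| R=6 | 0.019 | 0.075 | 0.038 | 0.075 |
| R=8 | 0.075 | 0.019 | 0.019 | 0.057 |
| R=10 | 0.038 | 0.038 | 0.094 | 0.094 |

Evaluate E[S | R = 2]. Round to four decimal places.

2.8173

P(R = 2) = 0.208.
Σ S·P over the event = 1·(0.038) + 2·(0.019) + 3·(0.094) + 4·(0.057) = 0.586.
E[S | R = 2] = (0.586) / (0.208) = 2.8173.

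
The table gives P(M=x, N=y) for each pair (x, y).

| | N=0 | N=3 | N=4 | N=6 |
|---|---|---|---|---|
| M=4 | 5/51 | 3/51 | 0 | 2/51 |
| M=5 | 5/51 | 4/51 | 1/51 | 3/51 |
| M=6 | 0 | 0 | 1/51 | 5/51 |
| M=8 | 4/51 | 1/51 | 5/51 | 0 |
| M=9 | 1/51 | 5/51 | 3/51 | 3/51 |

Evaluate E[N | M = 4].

P(M = 4) = 10/51.
Σ N·P over the event = 0·(5/51) + 3·(3/51) + 6·(2/51) = 7/17.
E[N | M = 4] = (7/17) / (10/51) = 21/10.

21/10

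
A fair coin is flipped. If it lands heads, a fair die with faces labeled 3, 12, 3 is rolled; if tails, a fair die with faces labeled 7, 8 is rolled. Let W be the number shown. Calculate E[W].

E[W | heads] = (3+12+3)/3 = 6.
E[W | tails] = (7+8)/2 = 15/2.
By the law of total expectation,
E[W] = (1/2)·(6) + (1/2)·(15/2) = 27/4.

27/4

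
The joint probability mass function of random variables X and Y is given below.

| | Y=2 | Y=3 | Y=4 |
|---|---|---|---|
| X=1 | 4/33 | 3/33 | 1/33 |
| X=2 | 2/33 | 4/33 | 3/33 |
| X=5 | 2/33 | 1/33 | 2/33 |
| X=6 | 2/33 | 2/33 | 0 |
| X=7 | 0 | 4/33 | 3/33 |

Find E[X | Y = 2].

3

P(Y = 2) = 10/33.
Σ X·P over the event = 1·(4/33) + 2·(2/33) + 5·(2/33) + 6·(2/33) = 10/11.
E[X | Y = 2] = (10/11) / (10/33) = 3.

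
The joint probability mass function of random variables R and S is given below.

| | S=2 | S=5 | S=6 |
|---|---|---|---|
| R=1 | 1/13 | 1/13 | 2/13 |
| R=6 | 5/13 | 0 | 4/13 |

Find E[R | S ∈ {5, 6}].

27/7

P(S ∈ {5, 6}) = 7/13.
Σ R·P over the event = 1·(1/13) + 1·(2/13) + 6·(4/13) = 27/13.
E[R | S ∈ {5, 6}] = (27/13) / (7/13) = 27/7.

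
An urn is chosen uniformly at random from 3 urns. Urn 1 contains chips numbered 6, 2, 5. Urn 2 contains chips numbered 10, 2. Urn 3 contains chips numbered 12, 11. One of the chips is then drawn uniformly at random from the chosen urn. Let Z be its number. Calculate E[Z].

131/18

E[Z | urn 1] = (6+2+5)/3 = 13/3.
E[Z | urn 2] = (10+2)/2 = 6.
E[Z | urn 3] = (12+11)/2 = 23/2.
E[Z] = (1/3)·(13/3) + (1/3)·(6) + (1/3)·(23/2) = 131/18.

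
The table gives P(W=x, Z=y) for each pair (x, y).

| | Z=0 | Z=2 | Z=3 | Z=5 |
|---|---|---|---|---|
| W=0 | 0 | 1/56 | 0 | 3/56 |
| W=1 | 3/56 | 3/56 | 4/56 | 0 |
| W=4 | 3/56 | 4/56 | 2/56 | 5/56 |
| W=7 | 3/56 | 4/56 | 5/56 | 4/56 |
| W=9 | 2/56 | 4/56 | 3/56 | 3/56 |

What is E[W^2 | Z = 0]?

P(Z = 0) = 11/56.
Σ W^2·P over the event = 1·(3/56) + 16·(3/56) + 49·(3/56) + 81·(2/56) = 45/7.
E[W^2 | Z = 0] = (45/7) / (11/56) = 360/11.

360/11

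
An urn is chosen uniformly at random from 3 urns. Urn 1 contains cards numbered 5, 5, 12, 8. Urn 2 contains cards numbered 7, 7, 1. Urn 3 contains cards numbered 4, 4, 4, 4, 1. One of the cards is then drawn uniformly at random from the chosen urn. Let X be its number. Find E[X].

53/10

E[X | urn 1] = (5+5+12+8)/4 = 15/2.
E[X | urn 2] = (7+7+1)/3 = 5.
E[X | urn 3] = (4+4+4+4+1)/5 = 17/5.
E[X] = (1/3)·(15/2) + (1/3)·(5) + (1/3)·(17/5) = 53/10.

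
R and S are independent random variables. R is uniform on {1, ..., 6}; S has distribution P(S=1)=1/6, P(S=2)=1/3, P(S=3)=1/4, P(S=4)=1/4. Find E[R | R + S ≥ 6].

196/43

P(R + S ≥ 6) = 43/72.
Summing R·P(x,y) over outcomes with R + S ≥ 6 gives 49/18.
E[R | R + S ≥ 6] = (49/18) / (43/72) = 196/43.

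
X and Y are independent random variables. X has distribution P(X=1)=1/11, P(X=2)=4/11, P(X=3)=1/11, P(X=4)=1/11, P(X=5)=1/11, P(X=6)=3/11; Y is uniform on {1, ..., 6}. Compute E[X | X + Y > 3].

P(X + Y > 3) = 10/11.
Summing X·P(x,y) over outcomes with X + Y > 3 gives 112/33.
E[X | X + Y > 3] = (112/33) / (10/11) = 56/15.

56/15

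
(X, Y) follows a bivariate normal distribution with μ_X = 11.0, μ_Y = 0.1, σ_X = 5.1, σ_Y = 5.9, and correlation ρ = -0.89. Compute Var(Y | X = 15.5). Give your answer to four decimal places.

7.2370

The conditional variance in a bivariate normal is σ_Y²(1 − ρ²), independent of x.
Var(Y | X=15.5) = (5.9)²·(1 − (-0.89)²) = 34.81·0.2079 = 7.2370.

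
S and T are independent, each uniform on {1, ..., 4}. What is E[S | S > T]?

10/3

Outcomes with S > T: (2,1), (3,1), (3,2), (4,1), (4,2), (4,3), each with probability 1/16.
E[S | S > T] = (2 + 3 + 3 + 4 + 4 + 4) / 6 = 10/3.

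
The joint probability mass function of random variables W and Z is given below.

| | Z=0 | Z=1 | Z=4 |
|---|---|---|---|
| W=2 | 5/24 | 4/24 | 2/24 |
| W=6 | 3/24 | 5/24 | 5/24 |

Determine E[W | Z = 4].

34/7

P(Z = 4) = 7/24.
Σ W·P over the event = 2·(2/24) + 6·(5/24) = 17/12.
E[W | Z = 4] = (17/12) / (7/24) = 34/7.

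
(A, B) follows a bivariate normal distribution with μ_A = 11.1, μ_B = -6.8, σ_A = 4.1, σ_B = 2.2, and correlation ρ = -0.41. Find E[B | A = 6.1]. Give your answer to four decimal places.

-5.7000

For a bivariate normal, E[B | A=x] = μ_B + ρ·(σ_B/σ_A)·(x − μ_A).
E[B | A=6.1] = -6.8 + (-0.41)·(2.2/4.1)·(6.1 − (11.1)) = -6.8 + (-0.22)·(-5) = -5.7000.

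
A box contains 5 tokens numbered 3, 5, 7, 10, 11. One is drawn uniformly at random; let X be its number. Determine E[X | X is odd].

13/2

P(X is odd) = 4/5.
Σ over the event: 3·1/5 + 5·1/5 + 7·1/5 + 11·1/5 = 26/5.
E[X | X is odd] = (26/5) / (4/5) = 13/2.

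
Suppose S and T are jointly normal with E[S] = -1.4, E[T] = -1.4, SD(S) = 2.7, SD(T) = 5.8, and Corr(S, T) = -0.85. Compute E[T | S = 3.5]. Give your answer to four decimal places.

-10.3470

For a bivariate normal, E[T | S=x] = μ_T + ρ·(σ_T/σ_S)·(x − μ_S).
E[T | S=3.5] = -1.4 + (-0.85)·(5.8/2.7)·(3.5 − (-1.4)) = -1.4 + (-1.825926)·(4.9) = -10.3470.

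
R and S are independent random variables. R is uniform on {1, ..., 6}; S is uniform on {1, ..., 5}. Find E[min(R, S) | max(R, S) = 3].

9/5

P(max(R, S) = 3) = 1/6.
Summing min(R,S)·P(x,y) over outcomes with max(R, S) = 3 gives 3/10.
E[min(R, S) | max(R, S) = 3] = (3/10) / (1/6) = 9/5.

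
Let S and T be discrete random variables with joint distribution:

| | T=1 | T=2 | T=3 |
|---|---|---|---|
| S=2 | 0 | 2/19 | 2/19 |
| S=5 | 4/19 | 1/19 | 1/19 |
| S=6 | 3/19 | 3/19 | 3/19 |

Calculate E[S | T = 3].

9/2

P(T = 3) = 6/19.
Σ S·P over the event = 2·(2/19) + 5·(1/19) + 6·(3/19) = 27/19.
E[S | T = 3] = (27/19) / (6/19) = 9/2.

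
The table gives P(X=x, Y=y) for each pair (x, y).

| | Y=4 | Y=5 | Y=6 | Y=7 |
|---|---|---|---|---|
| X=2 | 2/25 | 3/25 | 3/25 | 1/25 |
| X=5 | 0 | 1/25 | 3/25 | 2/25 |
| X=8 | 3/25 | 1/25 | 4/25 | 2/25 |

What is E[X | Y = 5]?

19/5

P(Y = 5) = 1/5.
Σ X·P over the event = 2·(3/25) + 5·(1/25) + 8·(1/25) = 19/25.
E[X | Y = 5] = (19/25) / (1/5) = 19/5.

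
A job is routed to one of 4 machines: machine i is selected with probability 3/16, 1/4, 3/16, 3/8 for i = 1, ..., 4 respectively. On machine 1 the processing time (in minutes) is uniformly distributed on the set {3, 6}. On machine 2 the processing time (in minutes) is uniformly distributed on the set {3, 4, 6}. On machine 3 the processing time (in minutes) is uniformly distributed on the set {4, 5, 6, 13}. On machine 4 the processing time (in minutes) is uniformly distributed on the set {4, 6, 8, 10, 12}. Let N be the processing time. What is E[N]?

599/96

E[N | machine 1] = (3+6)/2 = 9/2.
E[N | machine 2] = (3+4+6)/3 = 13/3.
E[N | machine 3] = (4+5+6+13)/4 = 7.
E[N | machine 4] = (4+6+8+10+12)/5 = 8.
By the law of total expectation,
E[N] = (3/16)·(9/2) + (1/4)·(13/3) + (3/16)·(7) + (3/8)·(8) = 599/96.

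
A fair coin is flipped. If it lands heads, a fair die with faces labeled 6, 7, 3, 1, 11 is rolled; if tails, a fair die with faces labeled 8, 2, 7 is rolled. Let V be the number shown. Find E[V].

E[V | heads] = (6+7+3+1+11)/5 = 28/5.
E[V | tails] = (8+2+7)/3 = 17/3.
By the law of total expectation,
E[V] = (1/2)·(28/5) + (1/2)·(17/3) = 169/30.

169/30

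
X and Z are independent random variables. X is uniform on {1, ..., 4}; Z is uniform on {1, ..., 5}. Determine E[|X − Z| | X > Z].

Outcomes with X > Z: (2,1), (3,1), (3,2), (4,1), (4,2), (4,3), each with probability 1/20.
E[|X − Z| | X > Z] = (1 + 2 + 1 + 3 + 2 + 1) / 6 = 5/3.

5/3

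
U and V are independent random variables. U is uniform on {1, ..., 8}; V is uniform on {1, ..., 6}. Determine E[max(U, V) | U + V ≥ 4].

P(U + V ≥ 4) = 15/16.
Summing max(U,V)·P(x,y) over outcomes with U + V ≥ 4 gives 41/8.
E[max(U, V) | U + V ≥ 4] = (41/8) / (15/16) = 82/15.

82/15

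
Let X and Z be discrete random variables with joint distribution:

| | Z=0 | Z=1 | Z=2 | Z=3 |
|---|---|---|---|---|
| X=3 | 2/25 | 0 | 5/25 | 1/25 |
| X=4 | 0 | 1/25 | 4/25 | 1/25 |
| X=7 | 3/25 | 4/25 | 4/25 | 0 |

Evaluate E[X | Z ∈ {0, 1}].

P(Z ∈ {0, 1}) = 2/5.
Summing X·P(X=x,Z=y) over the conditioning event gives 59/25.
E[X | Z ∈ {0, 1}] = (59/25) / (2/5) = 59/10.

59/10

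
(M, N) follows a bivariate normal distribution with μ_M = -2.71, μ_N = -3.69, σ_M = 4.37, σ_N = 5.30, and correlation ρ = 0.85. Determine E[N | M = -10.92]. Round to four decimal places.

For a bivariate normal, E[N | M=x] = μ_N + ρ·(σ_N/σ_M)·(x − μ_M).
E[N | M=-10.92] = -3.69 + (0.85)·(5.30/4.37)·(-10.92 − (-2.71)) = -3.69 + (1.03089)·(-8.21) = -12.1536.

-12.1536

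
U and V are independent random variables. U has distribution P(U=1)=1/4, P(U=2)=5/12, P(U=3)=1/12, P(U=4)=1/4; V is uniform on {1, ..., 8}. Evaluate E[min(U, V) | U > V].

13/8

P(U > V) = 1/6.
Summing min(U,V)·P(x,y) over outcomes with U > V gives 13/48.
E[min(U, V) | U > V] = (13/48) / (1/6) = 13/8.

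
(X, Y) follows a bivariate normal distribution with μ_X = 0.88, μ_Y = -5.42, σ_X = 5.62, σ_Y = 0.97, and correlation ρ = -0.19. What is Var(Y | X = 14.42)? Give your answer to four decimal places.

The conditional variance in a bivariate normal is σ_Y²(1 − ρ²), independent of x.
Var(Y | X=14.42) = (0.97)²·(1 − (-0.19)²) = 0.9409·0.9639 = 0.9069.

0.9069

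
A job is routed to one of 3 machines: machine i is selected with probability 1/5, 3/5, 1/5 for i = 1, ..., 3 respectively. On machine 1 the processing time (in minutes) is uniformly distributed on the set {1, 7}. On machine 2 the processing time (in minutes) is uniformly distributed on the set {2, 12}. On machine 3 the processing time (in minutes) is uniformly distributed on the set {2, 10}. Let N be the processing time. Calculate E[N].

E[N | machine 1] = (1+7)/2 = 4.
E[N | machine 2] = (2+12)/2 = 7.
E[N | machine 3] = (2+10)/2 = 6.
By the law of total expectation,
E[N] = (1/5)·(4) + (3/5)·(7) + (1/5)·(6) = 31/5.

31/5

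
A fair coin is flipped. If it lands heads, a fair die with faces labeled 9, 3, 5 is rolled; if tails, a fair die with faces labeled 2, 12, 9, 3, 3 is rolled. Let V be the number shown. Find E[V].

E[V | heads] = (9+3+5)/3 = 17/3.
E[V | tails] = (2+12+9+3+3)/5 = 29/5.
By the law of total expectation,
E[V] = (1/2)·(17/3) + (1/2)·(29/5) = 86/15.

86/15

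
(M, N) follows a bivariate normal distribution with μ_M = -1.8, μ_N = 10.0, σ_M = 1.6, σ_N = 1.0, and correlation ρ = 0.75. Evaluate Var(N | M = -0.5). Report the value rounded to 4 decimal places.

0.4375

For a bivariate normal, Var(N | M=x) = σ_N²(1 − ρ²).
Var(N | M=-0.5) = (1.0)²·(1 − (0.75)²) = 1·0.4375 = 0.4375.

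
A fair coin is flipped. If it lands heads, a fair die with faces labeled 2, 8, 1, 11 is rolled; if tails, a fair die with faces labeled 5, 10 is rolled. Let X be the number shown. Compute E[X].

E[X | heads] = (2+8+1+11)/4 = 11/2.
E[X | tails] = (5+10)/2 = 15/2.
By the law of total expectation,
E[X] = (1/2)·(11/2) + (1/2)·(15/2) = 13/2.

13/2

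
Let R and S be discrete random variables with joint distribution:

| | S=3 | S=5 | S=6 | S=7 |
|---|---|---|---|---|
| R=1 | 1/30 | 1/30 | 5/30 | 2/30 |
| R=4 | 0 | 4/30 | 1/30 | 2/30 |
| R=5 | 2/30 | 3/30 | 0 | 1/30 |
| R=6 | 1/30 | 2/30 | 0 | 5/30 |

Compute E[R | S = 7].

9/2

P(S = 7) = 1/3.
Σ R·P over the event = 1·(2/30) + 4·(2/30) + 5·(1/30) + 6·(5/30) = 3/2.
E[R | S = 7] = (3/2) / (1/3) = 9/2.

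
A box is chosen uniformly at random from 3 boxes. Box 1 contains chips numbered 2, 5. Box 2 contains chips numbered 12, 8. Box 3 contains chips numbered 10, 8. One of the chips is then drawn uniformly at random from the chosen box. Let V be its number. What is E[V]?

E[V | box 1] = (2+5)/2 = 7/2.
E[V | box 2] = (12+8)/2 = 10.
E[V | box 3] = (10+8)/2 = 9.
E[V] = (1/3)·(7/2) + (1/3)·(10) + (1/3)·(9) = 15/2.

15/2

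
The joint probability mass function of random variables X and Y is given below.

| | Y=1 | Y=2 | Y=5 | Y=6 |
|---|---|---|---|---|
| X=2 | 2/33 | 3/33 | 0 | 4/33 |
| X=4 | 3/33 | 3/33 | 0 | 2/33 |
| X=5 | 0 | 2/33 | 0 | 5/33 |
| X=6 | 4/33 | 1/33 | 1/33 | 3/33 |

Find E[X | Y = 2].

P(Y = 2) = 3/11.
Σ X·P over the event = 2·(3/33) + 4·(3/33) + 5·(2/33) + 6·(1/33) = 34/33.
E[X | Y = 2] = (34/33) / (3/11) = 34/9.

34/9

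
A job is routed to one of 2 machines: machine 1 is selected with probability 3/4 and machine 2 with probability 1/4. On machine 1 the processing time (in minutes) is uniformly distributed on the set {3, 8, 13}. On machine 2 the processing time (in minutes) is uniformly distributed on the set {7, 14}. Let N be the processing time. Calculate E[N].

E[N | machine 1] = (3+8+13)/3 = 8.
E[N | machine 2] = (7+14)/2 = 21/2.
By the law of total expectation,
E[N] = (3/4)·(8) + (1/4)·(21/2) = 69/8.

69/8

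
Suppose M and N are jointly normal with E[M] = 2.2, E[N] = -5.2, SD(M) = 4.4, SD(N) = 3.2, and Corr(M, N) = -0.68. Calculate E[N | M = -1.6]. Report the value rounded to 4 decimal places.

The regression of N on M has slope ρ·σ_N/σ_M and passes through (μ_M, μ_N).
E[N | M=-1.6] = -5.2 + (-0.68)·(3.2/4.4)·(-1.6 − (2.2)) = -5.2 + (-0.49455)·(-3.8) = -3.3207.

-3.3207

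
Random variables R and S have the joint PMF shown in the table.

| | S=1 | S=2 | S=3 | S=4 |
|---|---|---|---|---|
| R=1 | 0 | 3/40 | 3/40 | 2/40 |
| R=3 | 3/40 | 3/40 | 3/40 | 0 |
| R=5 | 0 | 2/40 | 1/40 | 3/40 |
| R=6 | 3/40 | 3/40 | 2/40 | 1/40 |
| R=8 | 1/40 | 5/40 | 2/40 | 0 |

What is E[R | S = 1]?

P(S = 1) = 7/40.
Σ R·P over the event = 3·(3/40) + 6·(3/40) + 8·(1/40) = 7/8.
E[R | S = 1] = (7/8) / (7/40) = 5.

5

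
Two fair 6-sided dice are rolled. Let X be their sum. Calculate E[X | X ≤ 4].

P(X ≤ 4) = 1/6.
Σ over the event: 2·1/36 + 3·1/18 + 4·1/12 = 5/9.
E[X | X ≤ 4] = (5/9) / (1/6) = 10/3.

10/3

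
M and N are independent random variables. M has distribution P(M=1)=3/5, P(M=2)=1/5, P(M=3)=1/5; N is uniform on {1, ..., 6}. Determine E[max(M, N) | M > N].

P(M > N) = 1/10.
Summing max(M,N)·P(x,y) over outcomes with M > N gives 4/15.
E[max(M, N) | M > N] = (4/15) / (1/10) = 8/3.

8/3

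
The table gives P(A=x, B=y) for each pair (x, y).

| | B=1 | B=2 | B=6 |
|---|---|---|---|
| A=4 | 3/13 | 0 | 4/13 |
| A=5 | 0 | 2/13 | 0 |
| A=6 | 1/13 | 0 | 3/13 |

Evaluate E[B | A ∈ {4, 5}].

31/9

P(A ∈ {4, 5}) = 9/13.
Σ B·P over the event = 1·(3/13) + 6·(4/13) + 2·(2/13) = 31/13.
E[B | A ∈ {4, 5}] = (31/13) / (9/13) = 31/9.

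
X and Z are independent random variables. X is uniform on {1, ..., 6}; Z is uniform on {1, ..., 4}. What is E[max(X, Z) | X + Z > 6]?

51/10

Outcomes with X + Z > 6: (3,4), (4,3), (4,4), (5,2), (5,3), (5,4), (6,1), (6,2), (6,3), (6,4), each with probability 1/24.
E[max(X, Z) | X + Z > 6] = (4 + 4 + 4 + 5 + 5 + 5 + 6 + 6 + 6 + 6) / 10 = 51/10.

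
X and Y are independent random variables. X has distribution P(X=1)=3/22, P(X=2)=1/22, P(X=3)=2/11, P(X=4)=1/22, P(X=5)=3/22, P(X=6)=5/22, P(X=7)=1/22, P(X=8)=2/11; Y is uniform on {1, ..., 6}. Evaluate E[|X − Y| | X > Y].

253/79

P(X > Y) = 79/132.
Summing |X−Y|·P(x,y) over outcomes with X > Y gives 23/12.
E[|X − Y| | X > Y] = (23/12) / (79/132) = 253/79.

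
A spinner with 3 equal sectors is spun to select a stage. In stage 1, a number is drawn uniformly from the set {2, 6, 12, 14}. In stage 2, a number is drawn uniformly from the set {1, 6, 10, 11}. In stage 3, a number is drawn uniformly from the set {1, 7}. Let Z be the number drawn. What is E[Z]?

13/2

E[Z | stage 1] = (2+6+12+14)/4 = 17/2.
E[Z | stage 2] = (1+6+10+11)/4 = 7.
E[Z | stage 3] = (1+7)/2 = 4.
By the law of total expectation,
E[Z] = (1/3)·(17/2) + (1/3)·(7) + (1/3)·(4) = 13/2.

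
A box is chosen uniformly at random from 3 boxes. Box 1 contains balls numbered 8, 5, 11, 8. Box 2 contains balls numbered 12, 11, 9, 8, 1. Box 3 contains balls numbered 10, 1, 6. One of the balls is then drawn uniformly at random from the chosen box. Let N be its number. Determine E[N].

328/45

E[N | box 1] = (8+5+11+8)/4 = 8.
E[N | box 2] = (12+11+9+8+1)/5 = 41/5.
E[N | box 3] = (10+1+6)/3 = 17/3.
E[N] = (1/3)·(8) + (1/3)·(41/5) + (1/3)·(17/3) = 328/45.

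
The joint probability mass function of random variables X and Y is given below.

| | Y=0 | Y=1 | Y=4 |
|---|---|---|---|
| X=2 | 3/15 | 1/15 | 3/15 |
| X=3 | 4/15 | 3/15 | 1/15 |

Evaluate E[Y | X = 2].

P(X = 2) = 7/15.
Σ Y·P over the event = 0·(3/15) + 1·(1/15) + 4·(3/15) = 13/15.
E[Y | X = 2] = (13/15) / (7/15) = 13/7.

13/7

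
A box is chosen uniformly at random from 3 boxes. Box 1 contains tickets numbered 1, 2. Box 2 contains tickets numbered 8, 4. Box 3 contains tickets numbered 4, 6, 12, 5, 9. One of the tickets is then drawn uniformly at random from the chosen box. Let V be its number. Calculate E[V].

E[V | box 1] = (1+2)/2 = 3/2.
E[V | box 2] = (8+4)/2 = 6.
E[V | box 3] = (4+6+12+5+9)/5 = 36/5.
By the law of total expectation,
E[V] = (1/3)·(3/2) + (1/3)·(6) + (1/3)·(36/5) = 49/10.

49/10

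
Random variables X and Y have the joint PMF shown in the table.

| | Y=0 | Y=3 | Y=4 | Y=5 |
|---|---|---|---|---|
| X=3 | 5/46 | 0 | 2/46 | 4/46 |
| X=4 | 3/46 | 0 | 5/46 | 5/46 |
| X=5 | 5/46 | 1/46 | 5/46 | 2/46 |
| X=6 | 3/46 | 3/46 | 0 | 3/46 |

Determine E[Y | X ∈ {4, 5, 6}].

102/35

P(X ∈ {4, 5, 6}) = 35/46.
Summing Y·P(X=x,Y=y) over the conditioning event gives 51/23.
E[Y | X ∈ {4, 5, 6}] = (51/23) / (35/46) = 102/35.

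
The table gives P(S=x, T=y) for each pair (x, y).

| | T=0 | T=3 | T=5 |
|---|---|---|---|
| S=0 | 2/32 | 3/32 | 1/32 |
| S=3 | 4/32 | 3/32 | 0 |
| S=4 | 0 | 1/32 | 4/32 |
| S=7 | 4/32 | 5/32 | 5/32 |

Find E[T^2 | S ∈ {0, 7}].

P(S ∈ {0, 7}) = 5/8.
Summing T^2·P(S=x,T=y) over the conditioning event gives 111/16.
E[T^2 | S ∈ {0, 7}] = (111/16) / (5/8) = 111/10.

111/10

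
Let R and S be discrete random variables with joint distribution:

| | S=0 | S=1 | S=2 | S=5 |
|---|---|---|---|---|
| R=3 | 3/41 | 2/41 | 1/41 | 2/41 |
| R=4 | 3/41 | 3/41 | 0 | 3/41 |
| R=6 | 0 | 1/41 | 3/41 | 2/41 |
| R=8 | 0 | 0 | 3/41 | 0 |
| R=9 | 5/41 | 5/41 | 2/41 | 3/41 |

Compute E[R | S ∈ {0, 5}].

41/7

P(S ∈ {0, 5}) = 21/41.
Σ R·P over the event = 3·(3/41) + 3·(2/41) + 4·(3/41) + 4·(3/41) + 6·(2/41) + 9·(5/41) + 9·(3/41) = 3.
E[R | S ∈ {0, 5}] = (3) / (21/41) = 41/7.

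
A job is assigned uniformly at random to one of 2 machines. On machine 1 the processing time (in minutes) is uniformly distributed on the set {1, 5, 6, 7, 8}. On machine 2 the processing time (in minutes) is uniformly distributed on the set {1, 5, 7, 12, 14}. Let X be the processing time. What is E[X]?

E[X | machine 1] = (1+5+6+7+8)/5 = 27/5.
E[X | machine 2] = (1+5+7+12+14)/5 = 39/5.
E[X] = (1/2)·(27/5) + (1/2)·(39/5) = 33/5.

33/5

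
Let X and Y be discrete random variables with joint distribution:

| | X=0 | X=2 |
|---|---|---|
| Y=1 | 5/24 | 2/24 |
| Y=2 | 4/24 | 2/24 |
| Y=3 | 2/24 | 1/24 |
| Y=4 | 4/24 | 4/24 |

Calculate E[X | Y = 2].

2/3

P(Y = 2) = 1/4.
Σ X·P over the event = 0·(4/24) + 2·(2/24) = 1/6.
E[X | Y = 2] = (1/6) / (1/4) = 2/3.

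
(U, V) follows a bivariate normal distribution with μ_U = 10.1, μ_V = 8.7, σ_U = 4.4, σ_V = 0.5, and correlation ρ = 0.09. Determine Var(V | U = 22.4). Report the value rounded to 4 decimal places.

0.2480

For a bivariate normal, Var(V | U=x) = σ_V²(1 − ρ²).
Var(V | U=22.4) = (0.5)²·(1 − (0.09)²) = 0.25·0.9919 = 0.2480.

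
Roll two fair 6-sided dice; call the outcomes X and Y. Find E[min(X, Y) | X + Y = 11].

Outcomes with X + Y = 11: (5,6), (6,5), each with probability 1/36.
E[min(X, Y) | X + Y = 11] = (5 + 5) / 2 = 5.

5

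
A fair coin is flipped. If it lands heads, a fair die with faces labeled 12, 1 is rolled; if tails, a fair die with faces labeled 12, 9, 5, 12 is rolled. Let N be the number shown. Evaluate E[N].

E[N | heads] = (12+1)/2 = 13/2.
E[N | tails] = (12+9+5+12)/4 = 19/2.
E[N] = (1/2)·(13/2) + (1/2)·(19/2) = 8.

8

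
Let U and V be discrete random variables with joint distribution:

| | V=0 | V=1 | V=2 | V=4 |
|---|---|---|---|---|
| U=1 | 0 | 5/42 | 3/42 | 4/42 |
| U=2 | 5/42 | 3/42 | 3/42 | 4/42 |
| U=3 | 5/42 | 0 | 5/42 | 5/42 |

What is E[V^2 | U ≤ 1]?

27/4

P(U ≤ 1) = 2/7.
Σ V^2·P over the event = 1·(5/42) + 4·(3/42) + 16·(4/42) = 27/14.
E[V^2 | U ≤ 1] = (27/14) / (2/7) = 27/4.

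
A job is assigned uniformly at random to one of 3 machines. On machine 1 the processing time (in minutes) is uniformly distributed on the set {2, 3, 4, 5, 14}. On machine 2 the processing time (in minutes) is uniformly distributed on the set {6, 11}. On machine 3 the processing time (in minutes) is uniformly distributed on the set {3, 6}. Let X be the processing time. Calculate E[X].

E[X | machine 1] = (2+3+4+5+14)/5 = 28/5.
E[X | machine 2] = (6+11)/2 = 17/2.
E[X | machine 3] = (3+6)/2 = 9/2.
E[X] = (1/3)·(28/5) + (1/3)·(17/2) + (1/3)·(9/2) = 31/5.

31/5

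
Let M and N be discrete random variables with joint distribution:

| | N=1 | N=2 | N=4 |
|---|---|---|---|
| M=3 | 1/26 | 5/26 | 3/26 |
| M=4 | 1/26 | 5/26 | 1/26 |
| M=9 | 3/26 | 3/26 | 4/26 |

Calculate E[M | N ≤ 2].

16/3

P(N ≤ 2) = 9/13.
Σ M·P over the event = 3·(1/26) + 3·(5/26) + 4·(1/26) + 4·(5/26) + 9·(3/26) + 9·(3/26) = 48/13.
E[M | N ≤ 2] = (48/13) / (9/13) = 16/3.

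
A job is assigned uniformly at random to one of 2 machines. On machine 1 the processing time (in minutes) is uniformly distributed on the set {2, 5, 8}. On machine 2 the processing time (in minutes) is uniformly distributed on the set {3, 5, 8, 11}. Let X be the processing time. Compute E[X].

E[X | machine 1] = (2+5+8)/3 = 5.
E[X | machine 2] = (3+5+8+11)/4 = 27/4.
By the law of total expectation,
E[X] = (1/2)·(5) + (1/2)·(27/4) = 47/8.

47/8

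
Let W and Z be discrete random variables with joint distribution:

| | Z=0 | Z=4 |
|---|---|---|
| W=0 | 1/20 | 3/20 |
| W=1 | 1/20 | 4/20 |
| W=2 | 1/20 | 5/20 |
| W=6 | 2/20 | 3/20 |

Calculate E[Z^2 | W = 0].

P(W = 0) = 1/5.
Σ Z^2·P over the event = 0·(1/20) + 16·(3/20) = 12/5.
E[Z^2 | W = 0] = (12/5) / (1/5) = 12.

12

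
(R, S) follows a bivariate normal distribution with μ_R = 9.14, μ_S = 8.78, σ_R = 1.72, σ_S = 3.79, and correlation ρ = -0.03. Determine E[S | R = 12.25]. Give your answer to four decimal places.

8.5744

E[S | R=x] = μ_S + ρ(σ_S/σ_R)(x − μ_R) for jointly normal variables.
E[S | R=12.25] = 8.78 + (-0.03)·(3.79/1.72)·(12.25 − (9.14)) = 8.78 + (-0.066105)·(3.11) = 8.5744.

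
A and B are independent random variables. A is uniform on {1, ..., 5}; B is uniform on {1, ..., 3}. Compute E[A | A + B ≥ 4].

P(A + B ≥ 4) = 4/5.
Summing A·P(x,y) over outcomes with A + B ≥ 4 gives 41/15.
E[A | A + B ≥ 4] = (41/15) / (4/5) = 41/12.

41/12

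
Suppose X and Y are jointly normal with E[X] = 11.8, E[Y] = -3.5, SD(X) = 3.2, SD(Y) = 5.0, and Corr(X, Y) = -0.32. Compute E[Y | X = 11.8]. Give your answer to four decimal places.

The regression of Y on X has slope ρ·σ_Y/σ_X and passes through (μ_X, μ_Y).
E[Y | X=11.8] = -3.5 + (-0.32)·(5.0/3.2)·(11.8 − (11.8)) = -3.5 + (-0.5)·(0) = -3.5000.

-3.5000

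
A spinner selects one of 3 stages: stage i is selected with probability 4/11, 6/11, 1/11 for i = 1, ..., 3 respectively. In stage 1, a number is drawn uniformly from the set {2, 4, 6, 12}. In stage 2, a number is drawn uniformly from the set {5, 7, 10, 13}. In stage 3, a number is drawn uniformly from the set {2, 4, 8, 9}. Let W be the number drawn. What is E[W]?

E[W | stage 1] = (2+4+6+12)/4 = 6.
E[W | stage 2] = (5+7+10+13)/4 = 35/4.
E[W | stage 3] = (2+4+8+9)/4 = 23/4.
E[W] = (4/11)·(6) + (6/11)·(35/4) + (1/11)·(23/4) = 329/44.

329/44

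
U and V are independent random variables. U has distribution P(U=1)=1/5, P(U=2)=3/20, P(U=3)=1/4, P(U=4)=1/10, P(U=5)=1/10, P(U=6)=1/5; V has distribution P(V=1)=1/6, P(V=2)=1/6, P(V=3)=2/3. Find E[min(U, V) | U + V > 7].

P(U + V > 7) = 7/30.
Summing min(U,V)·P(x,y) over outcomes with U + V > 7 gives 2/3.
E[min(U, V) | U + V > 7] = (2/3) / (7/30) = 20/7.

20/7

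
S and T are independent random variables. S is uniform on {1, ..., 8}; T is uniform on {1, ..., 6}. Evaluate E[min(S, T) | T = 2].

Outcomes with T = 2: (1,2), (2,2), (3,2), (4,2), (5,2), (6,2), (7,2), (8,2), each with probability 1/48.
E[min(S, T) | T = 2] = (1 + 2 + 2 + 2 + 2 + 2 + 2 + 2) / 8 = 15/8.

15/8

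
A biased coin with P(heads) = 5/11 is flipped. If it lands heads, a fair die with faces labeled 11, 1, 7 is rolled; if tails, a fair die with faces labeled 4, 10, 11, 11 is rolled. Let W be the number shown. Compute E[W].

E[W | heads] = (11+1+7)/3 = 19/3.
E[W | tails] = (4+10+11+11)/4 = 9.
By the law of total expectation,
E[W] = (5/11)·(19/3) + (6/11)·(9) = 257/33.

257/33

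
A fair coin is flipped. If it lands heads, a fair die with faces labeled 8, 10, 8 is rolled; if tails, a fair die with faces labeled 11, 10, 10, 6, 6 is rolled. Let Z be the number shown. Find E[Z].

259/30

E[Z | heads] = (8+10+8)/3 = 26/3.
E[Z | tails] = (11+10+10+6+6)/5 = 43/5.
By the law of total expectation,
E[Z] = (1/2)·(26/3) + (1/2)·(43/5) = 259/30.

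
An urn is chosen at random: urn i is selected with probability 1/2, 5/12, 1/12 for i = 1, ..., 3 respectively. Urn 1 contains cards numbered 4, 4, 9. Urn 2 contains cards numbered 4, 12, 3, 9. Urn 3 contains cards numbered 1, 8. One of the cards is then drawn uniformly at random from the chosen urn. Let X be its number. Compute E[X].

E[X | urn 1] = (4+4+9)/3 = 17/3.
E[X | urn 2] = (4+12+3+9)/4 = 7.
E[X | urn 3] = (1+8)/2 = 9/2.
By the law of total expectation,
E[X] = (1/2)·(17/3) + (5/12)·(7) + (1/12)·(9/2) = 49/8.

49/8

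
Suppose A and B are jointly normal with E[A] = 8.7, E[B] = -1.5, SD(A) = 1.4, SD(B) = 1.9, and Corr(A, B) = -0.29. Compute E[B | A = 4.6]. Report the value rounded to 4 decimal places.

For a bivariate normal, E[B | A=x] = μ_B + ρ·(σ_B/σ_A)·(x − μ_A).
E[B | A=4.6] = -1.5 + (-0.29)·(1.9/1.4)·(4.6 − (8.7)) = -1.5 + (-0.39357)·(-4.1) = 0.1136.

0.1136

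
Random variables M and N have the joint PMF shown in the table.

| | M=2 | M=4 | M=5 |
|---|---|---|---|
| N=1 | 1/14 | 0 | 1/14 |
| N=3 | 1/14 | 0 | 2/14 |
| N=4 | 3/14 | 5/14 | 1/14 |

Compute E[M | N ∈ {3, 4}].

P(N ∈ {3, 4}) = 6/7.
Σ M·P over the event = 2·(1/14) + 2·(3/14) + 4·(5/14) + 5·(2/14) + 5·(1/14) = 43/14.
E[M | N ∈ {3, 4}] = (43/14) / (6/7) = 43/12.

43/12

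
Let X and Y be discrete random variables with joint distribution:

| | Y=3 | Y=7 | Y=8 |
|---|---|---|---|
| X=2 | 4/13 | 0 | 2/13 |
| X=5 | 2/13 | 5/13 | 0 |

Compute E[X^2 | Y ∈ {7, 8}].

P(Y ∈ {7, 8}) = 7/13.
Σ X^2·P over the event = 4·(2/13) + 25·(5/13) = 133/13.
E[X^2 | Y ∈ {7, 8}] = (133/13) / (7/13) = 19.

19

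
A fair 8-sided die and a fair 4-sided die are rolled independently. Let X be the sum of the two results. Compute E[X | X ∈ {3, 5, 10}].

P(X ∈ {3, 5, 10}) = 9/32.
Σ over the event: 3·1/16 + 5·1/8 + 10·3/32 = 7/4.
E[X | X ∈ {3, 5, 10}] = (7/4) / (9/32) = 56/9.

56/9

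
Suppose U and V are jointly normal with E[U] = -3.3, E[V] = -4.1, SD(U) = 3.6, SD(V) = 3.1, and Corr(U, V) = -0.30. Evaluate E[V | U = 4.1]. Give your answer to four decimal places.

The regression of V on U has slope ρ·σ_V/σ_U and passes through (μ_U, μ_V).
E[V | U=4.1] = -4.1 + (-0.30)·(3.1/3.6)·(4.1 − (-3.3)) = -4.1 + (-0.258333)·(7.4) = -6.0117.

-6.0117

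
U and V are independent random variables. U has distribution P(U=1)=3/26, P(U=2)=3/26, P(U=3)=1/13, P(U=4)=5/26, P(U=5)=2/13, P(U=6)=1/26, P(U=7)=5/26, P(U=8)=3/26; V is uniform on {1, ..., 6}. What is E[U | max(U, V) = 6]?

91/23

P(max(U, V) = 6) = 23/156.
Summing U·P(x,y) over outcomes with max(U, V) = 6 gives 7/12.
E[U | max(U, V) = 6] = (7/12) / (23/156) = 91/23.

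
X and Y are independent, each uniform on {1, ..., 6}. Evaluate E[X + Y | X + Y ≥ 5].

P(X + Y ≥ 5) = 5/6.
Summing (X+Y)·P(x,y) over outcomes with X + Y ≥ 5 gives 58/9.
E[X + Y | X + Y ≥ 5] = (58/9) / (5/6) = 116/15.

116/15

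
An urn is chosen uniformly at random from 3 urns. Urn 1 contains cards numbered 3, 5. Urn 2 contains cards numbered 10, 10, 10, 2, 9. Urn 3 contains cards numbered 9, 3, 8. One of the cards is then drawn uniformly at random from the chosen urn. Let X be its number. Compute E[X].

E[X | urn 1] = (3+5)/2 = 4.
E[X | urn 2] = (10+10+10+2+9)/5 = 41/5.
E[X | urn 3] = (9+3+8)/3 = 20/3.
By the law of total expectation,
E[X] = (1/3)·(4) + (1/3)·(41/5) + (1/3)·(20/3) = 283/45.

283/45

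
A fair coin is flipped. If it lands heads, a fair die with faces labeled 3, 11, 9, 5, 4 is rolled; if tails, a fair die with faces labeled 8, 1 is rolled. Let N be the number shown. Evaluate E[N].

109/20

E[N | heads] = (3+11+9+5+4)/5 = 32/5.
E[N | tails] = (8+1)/2 = 9/2.
By the law of total expectation,
E[N] = (1/2)·(32/5) + (1/2)·(9/2) = 109/20.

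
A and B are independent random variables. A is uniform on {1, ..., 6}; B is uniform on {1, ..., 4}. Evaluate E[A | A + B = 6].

P(A + B = 6) = 1/6.
Summing A·P(x,y) over outcomes with A + B = 6 gives 7/12.
E[A | A + B = 6] = (7/12) / (1/6) = 7/2.

7/2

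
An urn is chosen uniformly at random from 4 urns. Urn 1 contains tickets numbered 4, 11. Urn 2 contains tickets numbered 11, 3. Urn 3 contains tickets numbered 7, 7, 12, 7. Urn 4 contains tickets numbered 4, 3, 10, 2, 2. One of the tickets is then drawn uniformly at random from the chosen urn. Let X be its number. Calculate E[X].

E[X | urn 1] = (4+11)/2 = 15/2.
E[X | urn 2] = (11+3)/2 = 7.
E[X | urn 3] = (7+7+12+7)/4 = 33/4.
E[X | urn 4] = (4+3+10+2+2)/5 = 21/5.
E[X] = (1/4)·(15/2) + (1/4)·(7) + (1/4)·(33/4) + (1/4)·(21/5) = 539/80.

539/80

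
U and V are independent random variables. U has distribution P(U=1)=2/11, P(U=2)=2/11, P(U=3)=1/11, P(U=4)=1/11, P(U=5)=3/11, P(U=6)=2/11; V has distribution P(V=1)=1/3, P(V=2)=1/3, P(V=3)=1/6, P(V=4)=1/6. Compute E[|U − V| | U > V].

118/43

P(U > V) = 43/66.
Summing |U−V|·P(x,y) over outcomes with U > V gives 59/33.
E[|U − V| | U > V] = (59/33) / (43/66) = 118/43.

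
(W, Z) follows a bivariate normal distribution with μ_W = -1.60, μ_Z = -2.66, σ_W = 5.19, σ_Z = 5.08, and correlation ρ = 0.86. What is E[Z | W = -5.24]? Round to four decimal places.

For a bivariate normal, E[Z | W=x] = μ_Z + ρ·(σ_Z/σ_W)·(x − μ_W).
E[Z | W=-5.24] = -2.66 + (0.86)·(5.08/5.19)·(-5.24 − (-1.60)) = -2.66 + (0.841773)·(-3.64) = -5.7241.

-5.7241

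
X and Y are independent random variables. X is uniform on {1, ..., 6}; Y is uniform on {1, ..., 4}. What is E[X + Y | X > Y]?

P(X > Y) = 7/12.
Summing (X+Y)·P(x,y) over outcomes with X > Y gives 47/12.
E[X + Y | X > Y] = (47/12) / (7/12) = 47/7.

47/7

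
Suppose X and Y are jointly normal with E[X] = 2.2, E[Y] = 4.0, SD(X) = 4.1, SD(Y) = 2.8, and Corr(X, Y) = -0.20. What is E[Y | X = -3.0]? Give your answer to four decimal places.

4.7102

The regression of Y on X has slope ρ·σ_Y/σ_X and passes through (μ_X, μ_Y).
E[Y | X=-3.0] = 4.0 + (-0.20)·(2.8/4.1)·(-3.0 − (2.2)) = 4.0 + (-0.136585)·(-5.2) = 4.7102.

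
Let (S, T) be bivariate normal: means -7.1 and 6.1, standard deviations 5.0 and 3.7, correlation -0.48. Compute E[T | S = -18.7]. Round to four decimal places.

10.2203

E[T | S=x] = μ_T + ρ(σ_T/σ_S)(x − μ_S) for jointly normal variables.
E[T | S=-18.7] = 6.1 + (-0.48)·(3.7/5.0)·(-18.7 − (-7.1)) = 6.1 + (-0.3552)·(-11.6) = 10.2203.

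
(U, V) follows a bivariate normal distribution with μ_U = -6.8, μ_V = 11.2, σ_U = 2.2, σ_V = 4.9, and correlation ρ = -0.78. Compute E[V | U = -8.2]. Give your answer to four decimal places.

For a bivariate normal, E[V | U=x] = μ_V + ρ·(σ_V/σ_U)·(x − μ_U).
E[V | U=-8.2] = 11.2 + (-0.78)·(4.9/2.2)·(-8.2 − (-6.8)) = 11.2 + (-1.7373)·(-1.4) = 13.6322.

13.6322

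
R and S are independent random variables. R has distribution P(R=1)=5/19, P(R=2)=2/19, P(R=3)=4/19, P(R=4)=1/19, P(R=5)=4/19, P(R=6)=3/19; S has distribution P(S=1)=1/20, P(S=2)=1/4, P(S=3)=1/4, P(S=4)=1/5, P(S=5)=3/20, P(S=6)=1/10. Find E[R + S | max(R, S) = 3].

386/79

P(max(R, S) = 3) = 79/380.
Summing (R+S)·P(x,y) over outcomes with max(R, S) = 3 gives 193/190.
E[R + S | max(R, S) = 3] = (193/190) / (79/380) = 386/79.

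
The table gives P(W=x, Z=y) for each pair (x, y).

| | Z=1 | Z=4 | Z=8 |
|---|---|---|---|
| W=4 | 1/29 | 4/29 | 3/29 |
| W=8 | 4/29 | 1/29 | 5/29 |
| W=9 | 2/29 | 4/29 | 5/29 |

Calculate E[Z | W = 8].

P(W = 8) = 10/29.
Σ Z·P over the event = 1·(4/29) + 4·(1/29) + 8·(5/29) = 48/29.
E[Z | W = 8] = (48/29) / (10/29) = 24/5.

24/5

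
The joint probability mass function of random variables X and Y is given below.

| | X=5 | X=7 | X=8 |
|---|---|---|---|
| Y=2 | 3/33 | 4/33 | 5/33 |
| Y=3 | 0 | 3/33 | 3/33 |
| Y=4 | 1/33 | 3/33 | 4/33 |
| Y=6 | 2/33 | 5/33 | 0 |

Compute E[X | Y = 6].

45/7

P(Y = 6) = 7/33.
Σ X·P over the event = 5·(2/33) + 7·(5/33) = 15/11.
E[X | Y = 6] = (15/11) / (7/33) = 45/7.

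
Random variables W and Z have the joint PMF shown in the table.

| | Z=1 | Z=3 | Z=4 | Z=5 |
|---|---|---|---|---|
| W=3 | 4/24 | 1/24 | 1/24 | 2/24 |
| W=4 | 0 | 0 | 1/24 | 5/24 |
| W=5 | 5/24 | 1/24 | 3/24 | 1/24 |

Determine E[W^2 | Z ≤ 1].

P(Z ≤ 1) = 3/8.
Σ W^2·P over the event = 9·(4/24) + 25·(5/24) = 161/24.
E[W^2 | Z ≤ 1] = (161/24) / (3/8) = 161/9.

161/9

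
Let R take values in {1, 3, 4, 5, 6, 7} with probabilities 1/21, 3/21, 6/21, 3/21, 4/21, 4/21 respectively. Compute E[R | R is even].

24/5

P(R is even) = 10/21.
Σ over the event: 4·2/7 + 6·4/21 = 16/7.
E[R | R is even] = (16/7) / (10/21) = 24/5.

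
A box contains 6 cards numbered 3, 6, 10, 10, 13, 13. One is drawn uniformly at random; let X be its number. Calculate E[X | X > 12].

13

P(X > 12) = 1/3.
Σ over the event: 13·1/3 = 13/3.
E[X | X > 12] = (13/3) / (1/3) = 13.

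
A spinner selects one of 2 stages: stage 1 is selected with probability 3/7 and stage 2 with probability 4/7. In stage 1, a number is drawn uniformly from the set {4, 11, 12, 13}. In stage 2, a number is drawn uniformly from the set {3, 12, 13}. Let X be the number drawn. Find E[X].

202/21

E[X | stage 1] = (4+11+12+13)/4 = 10.
E[X | stage 2] = (3+12+13)/3 = 28/3.
E[X] = (3/7)·(10) + (4/7)·(28/3) = 202/21.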